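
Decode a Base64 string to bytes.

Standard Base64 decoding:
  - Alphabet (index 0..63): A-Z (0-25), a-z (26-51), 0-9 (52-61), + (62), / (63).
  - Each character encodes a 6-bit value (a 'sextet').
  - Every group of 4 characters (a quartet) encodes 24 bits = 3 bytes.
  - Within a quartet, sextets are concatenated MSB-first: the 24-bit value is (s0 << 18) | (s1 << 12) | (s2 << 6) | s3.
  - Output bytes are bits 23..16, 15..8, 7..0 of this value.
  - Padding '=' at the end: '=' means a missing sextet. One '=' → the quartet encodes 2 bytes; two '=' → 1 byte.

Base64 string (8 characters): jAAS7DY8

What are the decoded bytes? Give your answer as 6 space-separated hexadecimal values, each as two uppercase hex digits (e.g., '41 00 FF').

Answer: 8C 00 12 EC 36 3C

Derivation:
After char 0 ('j'=35): chars_in_quartet=1 acc=0x23 bytes_emitted=0
After char 1 ('A'=0): chars_in_quartet=2 acc=0x8C0 bytes_emitted=0
After char 2 ('A'=0): chars_in_quartet=3 acc=0x23000 bytes_emitted=0
After char 3 ('S'=18): chars_in_quartet=4 acc=0x8C0012 -> emit 8C 00 12, reset; bytes_emitted=3
After char 4 ('7'=59): chars_in_quartet=1 acc=0x3B bytes_emitted=3
After char 5 ('D'=3): chars_in_quartet=2 acc=0xEC3 bytes_emitted=3
After char 6 ('Y'=24): chars_in_quartet=3 acc=0x3B0D8 bytes_emitted=3
After char 7 ('8'=60): chars_in_quartet=4 acc=0xEC363C -> emit EC 36 3C, reset; bytes_emitted=6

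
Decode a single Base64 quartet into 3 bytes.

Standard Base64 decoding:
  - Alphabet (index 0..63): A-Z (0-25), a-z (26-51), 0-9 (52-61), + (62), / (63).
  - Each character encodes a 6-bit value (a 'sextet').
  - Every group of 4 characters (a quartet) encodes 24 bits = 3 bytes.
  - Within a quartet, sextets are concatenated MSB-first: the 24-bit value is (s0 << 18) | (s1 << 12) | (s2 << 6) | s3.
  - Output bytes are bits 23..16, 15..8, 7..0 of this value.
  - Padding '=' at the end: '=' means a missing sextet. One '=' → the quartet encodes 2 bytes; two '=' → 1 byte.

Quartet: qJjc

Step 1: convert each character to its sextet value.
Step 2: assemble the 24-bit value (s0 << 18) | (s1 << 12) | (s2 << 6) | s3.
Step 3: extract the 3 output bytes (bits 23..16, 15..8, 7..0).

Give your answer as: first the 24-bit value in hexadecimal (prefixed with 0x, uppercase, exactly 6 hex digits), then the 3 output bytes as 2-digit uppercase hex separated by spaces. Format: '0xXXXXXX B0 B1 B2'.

Sextets: q=42, J=9, j=35, c=28
24-bit: (42<<18) | (9<<12) | (35<<6) | 28
      = 0xA80000 | 0x009000 | 0x0008C0 | 0x00001C
      = 0xA898DC
Bytes: (v>>16)&0xFF=A8, (v>>8)&0xFF=98, v&0xFF=DC

Answer: 0xA898DC A8 98 DC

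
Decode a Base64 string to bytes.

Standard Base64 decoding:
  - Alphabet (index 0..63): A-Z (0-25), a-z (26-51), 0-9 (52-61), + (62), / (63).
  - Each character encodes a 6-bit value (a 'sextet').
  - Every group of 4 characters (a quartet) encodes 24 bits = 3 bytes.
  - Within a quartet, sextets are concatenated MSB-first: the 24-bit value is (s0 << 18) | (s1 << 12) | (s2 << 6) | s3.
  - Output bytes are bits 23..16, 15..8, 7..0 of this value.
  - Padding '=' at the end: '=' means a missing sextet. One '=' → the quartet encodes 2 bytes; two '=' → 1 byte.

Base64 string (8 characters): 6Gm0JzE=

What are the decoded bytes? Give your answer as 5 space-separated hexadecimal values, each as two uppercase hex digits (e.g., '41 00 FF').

After char 0 ('6'=58): chars_in_quartet=1 acc=0x3A bytes_emitted=0
After char 1 ('G'=6): chars_in_quartet=2 acc=0xE86 bytes_emitted=0
After char 2 ('m'=38): chars_in_quartet=3 acc=0x3A1A6 bytes_emitted=0
After char 3 ('0'=52): chars_in_quartet=4 acc=0xE869B4 -> emit E8 69 B4, reset; bytes_emitted=3
After char 4 ('J'=9): chars_in_quartet=1 acc=0x9 bytes_emitted=3
After char 5 ('z'=51): chars_in_quartet=2 acc=0x273 bytes_emitted=3
After char 6 ('E'=4): chars_in_quartet=3 acc=0x9CC4 bytes_emitted=3
Padding '=': partial quartet acc=0x9CC4 -> emit 27 31; bytes_emitted=5

Answer: E8 69 B4 27 31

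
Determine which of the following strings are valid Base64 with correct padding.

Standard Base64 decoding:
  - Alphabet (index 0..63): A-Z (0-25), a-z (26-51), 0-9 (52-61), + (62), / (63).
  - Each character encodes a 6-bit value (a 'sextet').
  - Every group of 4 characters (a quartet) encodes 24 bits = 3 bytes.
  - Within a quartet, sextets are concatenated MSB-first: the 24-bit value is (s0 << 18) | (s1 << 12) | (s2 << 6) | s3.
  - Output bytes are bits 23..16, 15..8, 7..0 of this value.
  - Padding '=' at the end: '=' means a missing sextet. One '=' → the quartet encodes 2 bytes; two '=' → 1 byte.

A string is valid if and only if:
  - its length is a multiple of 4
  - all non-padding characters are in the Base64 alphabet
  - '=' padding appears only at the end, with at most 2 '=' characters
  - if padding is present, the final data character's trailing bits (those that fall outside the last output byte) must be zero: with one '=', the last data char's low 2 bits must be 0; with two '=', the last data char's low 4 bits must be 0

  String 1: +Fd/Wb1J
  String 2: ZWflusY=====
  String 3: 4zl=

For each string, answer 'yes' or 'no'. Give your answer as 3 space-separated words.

Answer: yes no no

Derivation:
String 1: '+Fd/Wb1J' → valid
String 2: 'ZWflusY=====' → invalid (5 pad chars (max 2))
String 3: '4zl=' → invalid (bad trailing bits)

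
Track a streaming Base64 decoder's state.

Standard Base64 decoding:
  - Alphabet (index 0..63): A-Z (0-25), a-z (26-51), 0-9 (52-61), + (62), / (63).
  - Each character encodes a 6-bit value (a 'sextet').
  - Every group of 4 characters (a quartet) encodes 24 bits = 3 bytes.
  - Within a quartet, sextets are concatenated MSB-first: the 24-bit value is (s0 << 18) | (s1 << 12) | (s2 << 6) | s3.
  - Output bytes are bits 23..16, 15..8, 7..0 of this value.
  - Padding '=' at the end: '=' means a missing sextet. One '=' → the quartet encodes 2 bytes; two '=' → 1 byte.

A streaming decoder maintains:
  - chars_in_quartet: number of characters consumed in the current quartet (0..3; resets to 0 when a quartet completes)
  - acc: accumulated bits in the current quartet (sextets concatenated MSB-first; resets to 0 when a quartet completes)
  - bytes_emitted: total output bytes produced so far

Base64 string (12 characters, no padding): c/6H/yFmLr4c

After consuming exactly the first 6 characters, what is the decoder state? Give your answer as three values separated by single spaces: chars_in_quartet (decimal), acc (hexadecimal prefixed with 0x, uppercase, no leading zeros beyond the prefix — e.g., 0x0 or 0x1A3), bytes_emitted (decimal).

After char 0 ('c'=28): chars_in_quartet=1 acc=0x1C bytes_emitted=0
After char 1 ('/'=63): chars_in_quartet=2 acc=0x73F bytes_emitted=0
After char 2 ('6'=58): chars_in_quartet=3 acc=0x1CFFA bytes_emitted=0
After char 3 ('H'=7): chars_in_quartet=4 acc=0x73FE87 -> emit 73 FE 87, reset; bytes_emitted=3
After char 4 ('/'=63): chars_in_quartet=1 acc=0x3F bytes_emitted=3
After char 5 ('y'=50): chars_in_quartet=2 acc=0xFF2 bytes_emitted=3

Answer: 2 0xFF2 3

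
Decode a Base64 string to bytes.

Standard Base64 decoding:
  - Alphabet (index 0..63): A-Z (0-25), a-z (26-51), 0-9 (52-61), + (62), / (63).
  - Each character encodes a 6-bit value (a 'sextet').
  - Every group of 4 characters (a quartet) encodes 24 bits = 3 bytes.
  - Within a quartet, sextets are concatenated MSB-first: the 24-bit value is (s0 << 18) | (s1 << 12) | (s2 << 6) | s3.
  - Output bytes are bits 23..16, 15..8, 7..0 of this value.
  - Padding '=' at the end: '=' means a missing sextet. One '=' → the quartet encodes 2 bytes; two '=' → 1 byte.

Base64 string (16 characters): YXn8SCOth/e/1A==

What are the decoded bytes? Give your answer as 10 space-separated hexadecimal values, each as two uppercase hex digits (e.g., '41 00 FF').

After char 0 ('Y'=24): chars_in_quartet=1 acc=0x18 bytes_emitted=0
After char 1 ('X'=23): chars_in_quartet=2 acc=0x617 bytes_emitted=0
After char 2 ('n'=39): chars_in_quartet=3 acc=0x185E7 bytes_emitted=0
After char 3 ('8'=60): chars_in_quartet=4 acc=0x6179FC -> emit 61 79 FC, reset; bytes_emitted=3
After char 4 ('S'=18): chars_in_quartet=1 acc=0x12 bytes_emitted=3
After char 5 ('C'=2): chars_in_quartet=2 acc=0x482 bytes_emitted=3
After char 6 ('O'=14): chars_in_quartet=3 acc=0x1208E bytes_emitted=3
After char 7 ('t'=45): chars_in_quartet=4 acc=0x4823AD -> emit 48 23 AD, reset; bytes_emitted=6
After char 8 ('h'=33): chars_in_quartet=1 acc=0x21 bytes_emitted=6
After char 9 ('/'=63): chars_in_quartet=2 acc=0x87F bytes_emitted=6
After char 10 ('e'=30): chars_in_quartet=3 acc=0x21FDE bytes_emitted=6
After char 11 ('/'=63): chars_in_quartet=4 acc=0x87F7BF -> emit 87 F7 BF, reset; bytes_emitted=9
After char 12 ('1'=53): chars_in_quartet=1 acc=0x35 bytes_emitted=9
After char 13 ('A'=0): chars_in_quartet=2 acc=0xD40 bytes_emitted=9
Padding '==': partial quartet acc=0xD40 -> emit D4; bytes_emitted=10

Answer: 61 79 FC 48 23 AD 87 F7 BF D4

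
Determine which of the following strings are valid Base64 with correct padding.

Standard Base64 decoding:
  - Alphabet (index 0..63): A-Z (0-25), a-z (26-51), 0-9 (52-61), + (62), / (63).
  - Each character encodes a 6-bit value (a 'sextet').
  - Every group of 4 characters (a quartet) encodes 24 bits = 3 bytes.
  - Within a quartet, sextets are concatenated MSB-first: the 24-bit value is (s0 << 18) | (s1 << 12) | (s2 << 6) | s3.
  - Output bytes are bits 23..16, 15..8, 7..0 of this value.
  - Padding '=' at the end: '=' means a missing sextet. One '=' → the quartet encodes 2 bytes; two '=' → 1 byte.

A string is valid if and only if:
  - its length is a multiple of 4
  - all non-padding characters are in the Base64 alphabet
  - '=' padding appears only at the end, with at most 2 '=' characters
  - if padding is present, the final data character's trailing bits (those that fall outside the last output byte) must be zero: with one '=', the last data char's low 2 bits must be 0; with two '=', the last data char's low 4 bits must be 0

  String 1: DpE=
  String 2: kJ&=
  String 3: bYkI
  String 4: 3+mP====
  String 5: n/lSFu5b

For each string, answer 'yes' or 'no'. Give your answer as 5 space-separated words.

Answer: yes no yes no yes

Derivation:
String 1: 'DpE=' → valid
String 2: 'kJ&=' → invalid (bad char(s): ['&'])
String 3: 'bYkI' → valid
String 4: '3+mP====' → invalid (4 pad chars (max 2))
String 5: 'n/lSFu5b' → valid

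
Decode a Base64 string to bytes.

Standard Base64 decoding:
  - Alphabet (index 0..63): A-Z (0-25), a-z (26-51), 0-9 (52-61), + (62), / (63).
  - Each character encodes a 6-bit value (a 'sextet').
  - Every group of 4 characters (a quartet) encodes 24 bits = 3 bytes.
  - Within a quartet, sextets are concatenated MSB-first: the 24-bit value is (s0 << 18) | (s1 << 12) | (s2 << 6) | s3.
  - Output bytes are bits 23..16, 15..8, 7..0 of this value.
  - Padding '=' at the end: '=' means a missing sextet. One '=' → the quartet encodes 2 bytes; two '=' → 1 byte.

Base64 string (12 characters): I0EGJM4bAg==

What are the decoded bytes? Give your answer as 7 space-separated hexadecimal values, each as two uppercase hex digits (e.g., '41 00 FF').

Answer: 23 41 06 24 CE 1B 02

Derivation:
After char 0 ('I'=8): chars_in_quartet=1 acc=0x8 bytes_emitted=0
After char 1 ('0'=52): chars_in_quartet=2 acc=0x234 bytes_emitted=0
After char 2 ('E'=4): chars_in_quartet=3 acc=0x8D04 bytes_emitted=0
After char 3 ('G'=6): chars_in_quartet=4 acc=0x234106 -> emit 23 41 06, reset; bytes_emitted=3
After char 4 ('J'=9): chars_in_quartet=1 acc=0x9 bytes_emitted=3
After char 5 ('M'=12): chars_in_quartet=2 acc=0x24C bytes_emitted=3
After char 6 ('4'=56): chars_in_quartet=3 acc=0x9338 bytes_emitted=3
After char 7 ('b'=27): chars_in_quartet=4 acc=0x24CE1B -> emit 24 CE 1B, reset; bytes_emitted=6
After char 8 ('A'=0): chars_in_quartet=1 acc=0x0 bytes_emitted=6
After char 9 ('g'=32): chars_in_quartet=2 acc=0x20 bytes_emitted=6
Padding '==': partial quartet acc=0x20 -> emit 02; bytes_emitted=7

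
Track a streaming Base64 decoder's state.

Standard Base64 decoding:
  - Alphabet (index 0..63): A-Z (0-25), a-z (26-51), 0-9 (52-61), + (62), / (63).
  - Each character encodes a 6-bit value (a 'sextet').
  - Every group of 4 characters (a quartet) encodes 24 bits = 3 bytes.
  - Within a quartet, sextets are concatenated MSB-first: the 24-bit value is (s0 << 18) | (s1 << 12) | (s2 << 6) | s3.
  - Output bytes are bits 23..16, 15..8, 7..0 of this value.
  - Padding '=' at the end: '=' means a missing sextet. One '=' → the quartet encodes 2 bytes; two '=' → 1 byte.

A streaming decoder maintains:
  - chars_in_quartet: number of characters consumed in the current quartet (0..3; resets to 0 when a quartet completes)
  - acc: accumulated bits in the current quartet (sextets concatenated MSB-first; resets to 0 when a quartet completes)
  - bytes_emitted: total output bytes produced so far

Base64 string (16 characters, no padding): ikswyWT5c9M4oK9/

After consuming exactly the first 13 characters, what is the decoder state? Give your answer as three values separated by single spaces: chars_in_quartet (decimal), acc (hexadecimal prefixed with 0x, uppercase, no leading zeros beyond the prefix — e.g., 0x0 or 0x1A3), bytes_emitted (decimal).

Answer: 1 0x28 9

Derivation:
After char 0 ('i'=34): chars_in_quartet=1 acc=0x22 bytes_emitted=0
After char 1 ('k'=36): chars_in_quartet=2 acc=0x8A4 bytes_emitted=0
After char 2 ('s'=44): chars_in_quartet=3 acc=0x2292C bytes_emitted=0
After char 3 ('w'=48): chars_in_quartet=4 acc=0x8A4B30 -> emit 8A 4B 30, reset; bytes_emitted=3
After char 4 ('y'=50): chars_in_quartet=1 acc=0x32 bytes_emitted=3
After char 5 ('W'=22): chars_in_quartet=2 acc=0xC96 bytes_emitted=3
After char 6 ('T'=19): chars_in_quartet=3 acc=0x32593 bytes_emitted=3
After char 7 ('5'=57): chars_in_quartet=4 acc=0xC964F9 -> emit C9 64 F9, reset; bytes_emitted=6
After char 8 ('c'=28): chars_in_quartet=1 acc=0x1C bytes_emitted=6
After char 9 ('9'=61): chars_in_quartet=2 acc=0x73D bytes_emitted=6
After char 10 ('M'=12): chars_in_quartet=3 acc=0x1CF4C bytes_emitted=6
After char 11 ('4'=56): chars_in_quartet=4 acc=0x73D338 -> emit 73 D3 38, reset; bytes_emitted=9
After char 12 ('o'=40): chars_in_quartet=1 acc=0x28 bytes_emitted=9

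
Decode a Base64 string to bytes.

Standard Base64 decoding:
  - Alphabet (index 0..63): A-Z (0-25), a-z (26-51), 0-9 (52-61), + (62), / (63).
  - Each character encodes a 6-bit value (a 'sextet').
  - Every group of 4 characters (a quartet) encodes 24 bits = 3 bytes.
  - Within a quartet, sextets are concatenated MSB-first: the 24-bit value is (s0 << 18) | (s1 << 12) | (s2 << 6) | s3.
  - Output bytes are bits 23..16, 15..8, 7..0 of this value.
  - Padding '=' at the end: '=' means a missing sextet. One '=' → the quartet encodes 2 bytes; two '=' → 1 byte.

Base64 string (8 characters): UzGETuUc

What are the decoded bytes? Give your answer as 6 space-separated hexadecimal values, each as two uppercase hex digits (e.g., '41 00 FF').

Answer: 53 31 84 4E E5 1C

Derivation:
After char 0 ('U'=20): chars_in_quartet=1 acc=0x14 bytes_emitted=0
After char 1 ('z'=51): chars_in_quartet=2 acc=0x533 bytes_emitted=0
After char 2 ('G'=6): chars_in_quartet=3 acc=0x14CC6 bytes_emitted=0
After char 3 ('E'=4): chars_in_quartet=4 acc=0x533184 -> emit 53 31 84, reset; bytes_emitted=3
After char 4 ('T'=19): chars_in_quartet=1 acc=0x13 bytes_emitted=3
After char 5 ('u'=46): chars_in_quartet=2 acc=0x4EE bytes_emitted=3
After char 6 ('U'=20): chars_in_quartet=3 acc=0x13B94 bytes_emitted=3
After char 7 ('c'=28): chars_in_quartet=4 acc=0x4EE51C -> emit 4E E5 1C, reset; bytes_emitted=6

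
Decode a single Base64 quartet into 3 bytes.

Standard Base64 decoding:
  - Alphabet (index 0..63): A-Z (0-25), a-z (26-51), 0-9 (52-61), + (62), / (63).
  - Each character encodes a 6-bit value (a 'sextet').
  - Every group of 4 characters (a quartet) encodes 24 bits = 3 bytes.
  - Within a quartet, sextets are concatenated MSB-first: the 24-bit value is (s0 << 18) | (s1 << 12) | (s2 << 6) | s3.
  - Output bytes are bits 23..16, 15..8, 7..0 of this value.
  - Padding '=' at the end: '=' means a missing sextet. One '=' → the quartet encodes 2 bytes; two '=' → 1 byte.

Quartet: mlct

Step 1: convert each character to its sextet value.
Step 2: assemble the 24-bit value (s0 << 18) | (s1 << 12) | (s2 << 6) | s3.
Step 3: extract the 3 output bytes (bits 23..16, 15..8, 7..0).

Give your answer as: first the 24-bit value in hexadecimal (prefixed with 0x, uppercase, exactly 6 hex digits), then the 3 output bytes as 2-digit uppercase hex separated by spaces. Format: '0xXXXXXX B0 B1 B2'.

Answer: 0x9A572D 9A 57 2D

Derivation:
Sextets: m=38, l=37, c=28, t=45
24-bit: (38<<18) | (37<<12) | (28<<6) | 45
      = 0x980000 | 0x025000 | 0x000700 | 0x00002D
      = 0x9A572D
Bytes: (v>>16)&0xFF=9A, (v>>8)&0xFF=57, v&0xFF=2D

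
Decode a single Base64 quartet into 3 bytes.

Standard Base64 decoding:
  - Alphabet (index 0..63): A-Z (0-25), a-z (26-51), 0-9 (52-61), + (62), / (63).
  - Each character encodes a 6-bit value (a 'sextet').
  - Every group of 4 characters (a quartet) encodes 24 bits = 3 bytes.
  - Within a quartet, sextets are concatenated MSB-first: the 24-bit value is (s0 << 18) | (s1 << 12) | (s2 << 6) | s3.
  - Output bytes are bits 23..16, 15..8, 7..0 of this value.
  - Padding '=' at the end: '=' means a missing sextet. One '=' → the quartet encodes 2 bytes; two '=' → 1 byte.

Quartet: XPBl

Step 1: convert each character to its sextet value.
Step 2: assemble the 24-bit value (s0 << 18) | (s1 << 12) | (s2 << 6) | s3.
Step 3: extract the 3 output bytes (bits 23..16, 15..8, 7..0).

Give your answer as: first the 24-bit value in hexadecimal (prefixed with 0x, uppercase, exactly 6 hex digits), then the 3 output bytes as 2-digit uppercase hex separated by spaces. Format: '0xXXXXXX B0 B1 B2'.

Sextets: X=23, P=15, B=1, l=37
24-bit: (23<<18) | (15<<12) | (1<<6) | 37
      = 0x5C0000 | 0x00F000 | 0x000040 | 0x000025
      = 0x5CF065
Bytes: (v>>16)&0xFF=5C, (v>>8)&0xFF=F0, v&0xFF=65

Answer: 0x5CF065 5C F0 65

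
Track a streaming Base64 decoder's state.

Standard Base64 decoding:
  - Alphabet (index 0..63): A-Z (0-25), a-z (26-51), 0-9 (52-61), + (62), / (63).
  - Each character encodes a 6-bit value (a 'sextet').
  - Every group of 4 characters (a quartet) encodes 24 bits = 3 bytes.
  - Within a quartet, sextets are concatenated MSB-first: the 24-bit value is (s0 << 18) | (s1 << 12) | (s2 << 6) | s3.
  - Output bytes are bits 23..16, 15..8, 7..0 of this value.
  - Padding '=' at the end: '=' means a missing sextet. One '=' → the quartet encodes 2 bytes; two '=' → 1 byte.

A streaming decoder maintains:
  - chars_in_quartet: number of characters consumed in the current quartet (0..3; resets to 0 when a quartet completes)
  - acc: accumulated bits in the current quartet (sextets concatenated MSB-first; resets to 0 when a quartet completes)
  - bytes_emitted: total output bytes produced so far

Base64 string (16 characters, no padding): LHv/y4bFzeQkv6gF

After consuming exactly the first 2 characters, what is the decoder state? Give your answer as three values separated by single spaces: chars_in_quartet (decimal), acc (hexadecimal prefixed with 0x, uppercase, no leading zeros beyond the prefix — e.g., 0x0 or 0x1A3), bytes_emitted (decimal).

After char 0 ('L'=11): chars_in_quartet=1 acc=0xB bytes_emitted=0
After char 1 ('H'=7): chars_in_quartet=2 acc=0x2C7 bytes_emitted=0

Answer: 2 0x2C7 0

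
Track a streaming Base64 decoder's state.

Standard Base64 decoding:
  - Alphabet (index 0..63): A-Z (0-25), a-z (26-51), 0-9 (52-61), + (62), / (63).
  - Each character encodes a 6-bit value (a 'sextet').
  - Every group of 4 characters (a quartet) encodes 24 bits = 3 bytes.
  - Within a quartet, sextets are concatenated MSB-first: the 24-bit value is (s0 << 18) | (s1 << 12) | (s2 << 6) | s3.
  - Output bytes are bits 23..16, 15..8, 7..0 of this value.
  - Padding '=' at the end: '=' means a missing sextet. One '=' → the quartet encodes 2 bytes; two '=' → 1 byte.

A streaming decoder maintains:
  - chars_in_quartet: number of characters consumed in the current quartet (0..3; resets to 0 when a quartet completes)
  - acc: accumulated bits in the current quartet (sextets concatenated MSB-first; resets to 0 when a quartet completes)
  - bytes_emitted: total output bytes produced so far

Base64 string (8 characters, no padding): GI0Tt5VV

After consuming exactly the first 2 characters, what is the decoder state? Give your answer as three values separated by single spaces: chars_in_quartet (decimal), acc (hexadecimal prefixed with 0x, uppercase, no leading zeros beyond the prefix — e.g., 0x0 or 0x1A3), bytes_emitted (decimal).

Answer: 2 0x188 0

Derivation:
After char 0 ('G'=6): chars_in_quartet=1 acc=0x6 bytes_emitted=0
After char 1 ('I'=8): chars_in_quartet=2 acc=0x188 bytes_emitted=0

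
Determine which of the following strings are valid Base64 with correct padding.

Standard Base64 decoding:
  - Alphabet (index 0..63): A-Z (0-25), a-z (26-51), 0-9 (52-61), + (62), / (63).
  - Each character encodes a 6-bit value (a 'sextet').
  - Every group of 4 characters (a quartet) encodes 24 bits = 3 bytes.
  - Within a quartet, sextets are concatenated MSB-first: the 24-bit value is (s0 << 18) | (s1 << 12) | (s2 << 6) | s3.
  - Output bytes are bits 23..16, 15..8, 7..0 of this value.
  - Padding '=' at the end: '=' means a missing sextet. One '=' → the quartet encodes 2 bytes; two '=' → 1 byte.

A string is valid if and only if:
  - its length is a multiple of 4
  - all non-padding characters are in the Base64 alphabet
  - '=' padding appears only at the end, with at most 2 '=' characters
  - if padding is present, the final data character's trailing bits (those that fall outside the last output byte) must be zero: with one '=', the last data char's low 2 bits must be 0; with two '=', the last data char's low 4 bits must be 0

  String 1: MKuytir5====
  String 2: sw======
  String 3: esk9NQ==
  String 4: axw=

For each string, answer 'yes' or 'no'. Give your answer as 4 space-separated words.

String 1: 'MKuytir5====' → invalid (4 pad chars (max 2))
String 2: 'sw======' → invalid (6 pad chars (max 2))
String 3: 'esk9NQ==' → valid
String 4: 'axw=' → valid

Answer: no no yes yes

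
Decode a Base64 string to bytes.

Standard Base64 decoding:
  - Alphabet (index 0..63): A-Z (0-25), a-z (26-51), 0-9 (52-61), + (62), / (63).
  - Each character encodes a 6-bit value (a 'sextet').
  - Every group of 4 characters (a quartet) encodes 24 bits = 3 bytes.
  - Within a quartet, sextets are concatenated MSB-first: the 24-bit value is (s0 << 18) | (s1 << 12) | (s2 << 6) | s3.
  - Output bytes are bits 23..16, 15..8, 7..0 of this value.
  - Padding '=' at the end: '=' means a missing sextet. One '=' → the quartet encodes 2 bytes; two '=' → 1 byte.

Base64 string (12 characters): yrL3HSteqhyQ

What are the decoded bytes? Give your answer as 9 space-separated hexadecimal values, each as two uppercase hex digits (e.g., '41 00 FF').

Answer: CA B2 F7 1D 2B 5E AA 1C 90

Derivation:
After char 0 ('y'=50): chars_in_quartet=1 acc=0x32 bytes_emitted=0
After char 1 ('r'=43): chars_in_quartet=2 acc=0xCAB bytes_emitted=0
After char 2 ('L'=11): chars_in_quartet=3 acc=0x32ACB bytes_emitted=0
After char 3 ('3'=55): chars_in_quartet=4 acc=0xCAB2F7 -> emit CA B2 F7, reset; bytes_emitted=3
After char 4 ('H'=7): chars_in_quartet=1 acc=0x7 bytes_emitted=3
After char 5 ('S'=18): chars_in_quartet=2 acc=0x1D2 bytes_emitted=3
After char 6 ('t'=45): chars_in_quartet=3 acc=0x74AD bytes_emitted=3
After char 7 ('e'=30): chars_in_quartet=4 acc=0x1D2B5E -> emit 1D 2B 5E, reset; bytes_emitted=6
After char 8 ('q'=42): chars_in_quartet=1 acc=0x2A bytes_emitted=6
After char 9 ('h'=33): chars_in_quartet=2 acc=0xAA1 bytes_emitted=6
After char 10 ('y'=50): chars_in_quartet=3 acc=0x2A872 bytes_emitted=6
After char 11 ('Q'=16): chars_in_quartet=4 acc=0xAA1C90 -> emit AA 1C 90, reset; bytes_emitted=9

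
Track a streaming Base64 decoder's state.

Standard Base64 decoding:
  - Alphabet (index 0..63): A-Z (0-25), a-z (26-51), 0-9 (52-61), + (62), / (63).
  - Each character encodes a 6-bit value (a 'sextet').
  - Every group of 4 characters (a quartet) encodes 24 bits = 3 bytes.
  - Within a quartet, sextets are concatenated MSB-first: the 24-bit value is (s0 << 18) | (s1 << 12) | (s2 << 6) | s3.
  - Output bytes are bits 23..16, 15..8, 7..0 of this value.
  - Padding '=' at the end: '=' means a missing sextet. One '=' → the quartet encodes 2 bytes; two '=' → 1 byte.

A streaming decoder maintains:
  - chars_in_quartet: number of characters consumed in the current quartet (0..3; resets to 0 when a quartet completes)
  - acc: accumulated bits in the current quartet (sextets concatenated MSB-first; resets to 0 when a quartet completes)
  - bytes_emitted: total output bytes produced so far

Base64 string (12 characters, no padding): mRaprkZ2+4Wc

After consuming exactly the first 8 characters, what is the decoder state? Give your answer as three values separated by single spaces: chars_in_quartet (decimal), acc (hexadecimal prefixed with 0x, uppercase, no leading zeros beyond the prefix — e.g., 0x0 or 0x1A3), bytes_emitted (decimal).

After char 0 ('m'=38): chars_in_quartet=1 acc=0x26 bytes_emitted=0
After char 1 ('R'=17): chars_in_quartet=2 acc=0x991 bytes_emitted=0
After char 2 ('a'=26): chars_in_quartet=3 acc=0x2645A bytes_emitted=0
After char 3 ('p'=41): chars_in_quartet=4 acc=0x9916A9 -> emit 99 16 A9, reset; bytes_emitted=3
After char 4 ('r'=43): chars_in_quartet=1 acc=0x2B bytes_emitted=3
After char 5 ('k'=36): chars_in_quartet=2 acc=0xAE4 bytes_emitted=3
After char 6 ('Z'=25): chars_in_quartet=3 acc=0x2B919 bytes_emitted=3
After char 7 ('2'=54): chars_in_quartet=4 acc=0xAE4676 -> emit AE 46 76, reset; bytes_emitted=6

Answer: 0 0x0 6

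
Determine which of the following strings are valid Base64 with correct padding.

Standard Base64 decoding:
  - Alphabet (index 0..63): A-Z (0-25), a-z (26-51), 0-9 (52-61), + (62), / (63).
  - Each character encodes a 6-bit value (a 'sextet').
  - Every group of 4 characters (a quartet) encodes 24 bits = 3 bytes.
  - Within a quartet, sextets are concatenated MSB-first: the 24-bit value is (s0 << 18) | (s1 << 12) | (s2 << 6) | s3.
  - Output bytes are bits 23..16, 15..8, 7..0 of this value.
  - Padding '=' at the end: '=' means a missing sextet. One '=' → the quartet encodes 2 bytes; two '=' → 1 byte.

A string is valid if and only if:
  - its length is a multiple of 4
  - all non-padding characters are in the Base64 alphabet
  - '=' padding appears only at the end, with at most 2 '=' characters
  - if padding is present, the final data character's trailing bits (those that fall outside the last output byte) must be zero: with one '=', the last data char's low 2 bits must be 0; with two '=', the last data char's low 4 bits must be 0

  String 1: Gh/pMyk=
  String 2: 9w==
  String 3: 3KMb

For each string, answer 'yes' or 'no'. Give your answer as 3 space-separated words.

Answer: yes yes yes

Derivation:
String 1: 'Gh/pMyk=' → valid
String 2: '9w==' → valid
String 3: '3KMb' → valid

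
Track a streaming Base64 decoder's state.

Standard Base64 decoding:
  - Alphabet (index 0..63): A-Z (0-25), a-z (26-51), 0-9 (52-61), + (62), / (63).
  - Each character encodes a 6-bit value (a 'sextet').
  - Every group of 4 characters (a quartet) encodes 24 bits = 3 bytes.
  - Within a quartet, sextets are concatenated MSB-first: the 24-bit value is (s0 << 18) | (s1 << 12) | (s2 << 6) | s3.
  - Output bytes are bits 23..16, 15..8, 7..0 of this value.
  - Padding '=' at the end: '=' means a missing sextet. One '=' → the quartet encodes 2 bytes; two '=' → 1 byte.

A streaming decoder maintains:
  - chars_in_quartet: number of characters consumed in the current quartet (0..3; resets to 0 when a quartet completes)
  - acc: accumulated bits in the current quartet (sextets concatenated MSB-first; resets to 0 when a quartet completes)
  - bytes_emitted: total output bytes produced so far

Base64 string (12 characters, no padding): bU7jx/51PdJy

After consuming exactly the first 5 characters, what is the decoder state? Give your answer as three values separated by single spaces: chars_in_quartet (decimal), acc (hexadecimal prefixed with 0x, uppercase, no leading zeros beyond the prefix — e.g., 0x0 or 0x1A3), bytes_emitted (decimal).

After char 0 ('b'=27): chars_in_quartet=1 acc=0x1B bytes_emitted=0
After char 1 ('U'=20): chars_in_quartet=2 acc=0x6D4 bytes_emitted=0
After char 2 ('7'=59): chars_in_quartet=3 acc=0x1B53B bytes_emitted=0
After char 3 ('j'=35): chars_in_quartet=4 acc=0x6D4EE3 -> emit 6D 4E E3, reset; bytes_emitted=3
After char 4 ('x'=49): chars_in_quartet=1 acc=0x31 bytes_emitted=3

Answer: 1 0x31 3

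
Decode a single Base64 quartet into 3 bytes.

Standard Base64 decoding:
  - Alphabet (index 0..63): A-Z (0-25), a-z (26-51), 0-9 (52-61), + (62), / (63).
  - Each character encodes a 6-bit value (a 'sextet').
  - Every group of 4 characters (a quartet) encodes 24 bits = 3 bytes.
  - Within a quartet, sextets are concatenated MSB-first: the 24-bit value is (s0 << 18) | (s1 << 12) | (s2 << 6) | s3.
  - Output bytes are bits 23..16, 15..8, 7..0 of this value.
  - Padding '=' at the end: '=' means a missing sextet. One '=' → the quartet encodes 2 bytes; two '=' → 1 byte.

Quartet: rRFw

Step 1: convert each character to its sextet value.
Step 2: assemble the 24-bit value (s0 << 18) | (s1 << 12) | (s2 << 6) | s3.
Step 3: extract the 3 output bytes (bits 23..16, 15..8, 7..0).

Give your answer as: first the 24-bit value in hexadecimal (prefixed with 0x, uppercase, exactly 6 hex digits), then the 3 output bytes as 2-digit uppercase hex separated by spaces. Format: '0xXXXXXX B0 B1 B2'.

Sextets: r=43, R=17, F=5, w=48
24-bit: (43<<18) | (17<<12) | (5<<6) | 48
      = 0xAC0000 | 0x011000 | 0x000140 | 0x000030
      = 0xAD1170
Bytes: (v>>16)&0xFF=AD, (v>>8)&0xFF=11, v&0xFF=70

Answer: 0xAD1170 AD 11 70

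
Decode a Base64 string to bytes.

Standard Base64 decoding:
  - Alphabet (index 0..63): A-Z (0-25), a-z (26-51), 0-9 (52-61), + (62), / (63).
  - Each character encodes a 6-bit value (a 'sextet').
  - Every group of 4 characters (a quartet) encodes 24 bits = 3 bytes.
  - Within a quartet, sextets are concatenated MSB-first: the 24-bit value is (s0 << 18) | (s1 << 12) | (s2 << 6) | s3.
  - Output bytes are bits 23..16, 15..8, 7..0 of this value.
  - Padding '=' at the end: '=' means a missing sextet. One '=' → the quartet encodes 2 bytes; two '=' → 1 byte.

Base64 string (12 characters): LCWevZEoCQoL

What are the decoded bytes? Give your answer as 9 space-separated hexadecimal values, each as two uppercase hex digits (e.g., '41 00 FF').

Answer: 2C 25 9E BD 91 28 09 0A 0B

Derivation:
After char 0 ('L'=11): chars_in_quartet=1 acc=0xB bytes_emitted=0
After char 1 ('C'=2): chars_in_quartet=2 acc=0x2C2 bytes_emitted=0
After char 2 ('W'=22): chars_in_quartet=3 acc=0xB096 bytes_emitted=0
After char 3 ('e'=30): chars_in_quartet=4 acc=0x2C259E -> emit 2C 25 9E, reset; bytes_emitted=3
After char 4 ('v'=47): chars_in_quartet=1 acc=0x2F bytes_emitted=3
After char 5 ('Z'=25): chars_in_quartet=2 acc=0xBD9 bytes_emitted=3
After char 6 ('E'=4): chars_in_quartet=3 acc=0x2F644 bytes_emitted=3
After char 7 ('o'=40): chars_in_quartet=4 acc=0xBD9128 -> emit BD 91 28, reset; bytes_emitted=6
After char 8 ('C'=2): chars_in_quartet=1 acc=0x2 bytes_emitted=6
After char 9 ('Q'=16): chars_in_quartet=2 acc=0x90 bytes_emitted=6
After char 10 ('o'=40): chars_in_quartet=3 acc=0x2428 bytes_emitted=6
After char 11 ('L'=11): chars_in_quartet=4 acc=0x90A0B -> emit 09 0A 0B, reset; bytes_emitted=9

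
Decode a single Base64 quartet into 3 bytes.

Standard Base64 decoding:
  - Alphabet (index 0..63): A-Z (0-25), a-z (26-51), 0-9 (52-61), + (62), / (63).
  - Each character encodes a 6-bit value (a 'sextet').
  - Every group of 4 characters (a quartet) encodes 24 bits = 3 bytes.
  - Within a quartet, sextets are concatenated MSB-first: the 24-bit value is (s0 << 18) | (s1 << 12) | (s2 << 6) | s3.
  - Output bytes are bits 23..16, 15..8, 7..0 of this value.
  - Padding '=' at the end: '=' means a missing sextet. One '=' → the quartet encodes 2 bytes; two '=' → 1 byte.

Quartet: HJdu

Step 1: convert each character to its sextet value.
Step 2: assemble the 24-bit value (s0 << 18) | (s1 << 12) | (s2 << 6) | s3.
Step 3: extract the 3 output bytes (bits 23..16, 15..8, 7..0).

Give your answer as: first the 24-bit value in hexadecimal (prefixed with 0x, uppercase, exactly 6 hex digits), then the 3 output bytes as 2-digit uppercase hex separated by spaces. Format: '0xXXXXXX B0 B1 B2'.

Answer: 0x1C976E 1C 97 6E

Derivation:
Sextets: H=7, J=9, d=29, u=46
24-bit: (7<<18) | (9<<12) | (29<<6) | 46
      = 0x1C0000 | 0x009000 | 0x000740 | 0x00002E
      = 0x1C976E
Bytes: (v>>16)&0xFF=1C, (v>>8)&0xFF=97, v&0xFF=6E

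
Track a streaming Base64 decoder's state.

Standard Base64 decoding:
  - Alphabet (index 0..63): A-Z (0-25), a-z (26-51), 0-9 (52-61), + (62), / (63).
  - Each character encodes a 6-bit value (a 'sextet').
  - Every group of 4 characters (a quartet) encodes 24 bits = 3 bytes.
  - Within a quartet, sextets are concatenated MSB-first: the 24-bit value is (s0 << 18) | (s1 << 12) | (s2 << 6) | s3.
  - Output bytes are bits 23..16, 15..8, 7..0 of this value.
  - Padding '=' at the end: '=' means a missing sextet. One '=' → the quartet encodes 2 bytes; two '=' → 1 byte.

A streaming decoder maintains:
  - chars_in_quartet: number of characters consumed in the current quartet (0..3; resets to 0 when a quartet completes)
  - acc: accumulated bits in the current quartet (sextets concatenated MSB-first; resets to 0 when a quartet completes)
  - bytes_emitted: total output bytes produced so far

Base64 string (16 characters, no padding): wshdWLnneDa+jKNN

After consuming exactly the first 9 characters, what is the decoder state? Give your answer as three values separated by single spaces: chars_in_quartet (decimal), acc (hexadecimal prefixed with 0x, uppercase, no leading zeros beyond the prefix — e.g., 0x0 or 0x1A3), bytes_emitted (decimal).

Answer: 1 0x1E 6

Derivation:
After char 0 ('w'=48): chars_in_quartet=1 acc=0x30 bytes_emitted=0
After char 1 ('s'=44): chars_in_quartet=2 acc=0xC2C bytes_emitted=0
After char 2 ('h'=33): chars_in_quartet=3 acc=0x30B21 bytes_emitted=0
After char 3 ('d'=29): chars_in_quartet=4 acc=0xC2C85D -> emit C2 C8 5D, reset; bytes_emitted=3
After char 4 ('W'=22): chars_in_quartet=1 acc=0x16 bytes_emitted=3
After char 5 ('L'=11): chars_in_quartet=2 acc=0x58B bytes_emitted=3
After char 6 ('n'=39): chars_in_quartet=3 acc=0x162E7 bytes_emitted=3
After char 7 ('n'=39): chars_in_quartet=4 acc=0x58B9E7 -> emit 58 B9 E7, reset; bytes_emitted=6
After char 8 ('e'=30): chars_in_quartet=1 acc=0x1E bytes_emitted=6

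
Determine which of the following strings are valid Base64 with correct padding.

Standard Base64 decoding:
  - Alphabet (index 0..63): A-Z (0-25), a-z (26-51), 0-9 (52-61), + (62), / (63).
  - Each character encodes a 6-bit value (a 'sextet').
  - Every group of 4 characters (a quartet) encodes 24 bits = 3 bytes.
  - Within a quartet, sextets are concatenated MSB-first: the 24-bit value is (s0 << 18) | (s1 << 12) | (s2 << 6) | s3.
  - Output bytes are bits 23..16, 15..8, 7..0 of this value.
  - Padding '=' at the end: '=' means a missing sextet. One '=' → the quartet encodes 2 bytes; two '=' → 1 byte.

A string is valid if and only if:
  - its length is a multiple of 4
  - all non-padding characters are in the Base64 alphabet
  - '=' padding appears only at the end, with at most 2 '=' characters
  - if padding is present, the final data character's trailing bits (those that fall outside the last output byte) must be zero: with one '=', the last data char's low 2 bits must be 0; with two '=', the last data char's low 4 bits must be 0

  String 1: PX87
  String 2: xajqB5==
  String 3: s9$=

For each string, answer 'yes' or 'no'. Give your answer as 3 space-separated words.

String 1: 'PX87' → valid
String 2: 'xajqB5==' → invalid (bad trailing bits)
String 3: 's9$=' → invalid (bad char(s): ['$'])

Answer: yes no no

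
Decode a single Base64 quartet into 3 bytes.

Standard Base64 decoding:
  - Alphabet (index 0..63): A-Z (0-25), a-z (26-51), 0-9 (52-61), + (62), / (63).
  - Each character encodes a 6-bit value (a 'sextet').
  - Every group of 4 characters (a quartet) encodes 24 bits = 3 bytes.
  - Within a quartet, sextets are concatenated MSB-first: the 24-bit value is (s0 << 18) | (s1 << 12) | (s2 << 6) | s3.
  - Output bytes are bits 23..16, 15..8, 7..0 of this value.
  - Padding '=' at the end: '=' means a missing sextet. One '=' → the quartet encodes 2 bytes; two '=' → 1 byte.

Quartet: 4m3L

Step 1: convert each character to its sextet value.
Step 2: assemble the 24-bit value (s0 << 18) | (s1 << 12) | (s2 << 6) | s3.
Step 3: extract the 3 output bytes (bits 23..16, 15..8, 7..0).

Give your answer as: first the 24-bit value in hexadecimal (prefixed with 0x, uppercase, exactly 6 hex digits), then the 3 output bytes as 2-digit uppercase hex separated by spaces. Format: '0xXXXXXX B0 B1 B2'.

Sextets: 4=56, m=38, 3=55, L=11
24-bit: (56<<18) | (38<<12) | (55<<6) | 11
      = 0xE00000 | 0x026000 | 0x000DC0 | 0x00000B
      = 0xE26DCB
Bytes: (v>>16)&0xFF=E2, (v>>8)&0xFF=6D, v&0xFF=CB

Answer: 0xE26DCB E2 6D CB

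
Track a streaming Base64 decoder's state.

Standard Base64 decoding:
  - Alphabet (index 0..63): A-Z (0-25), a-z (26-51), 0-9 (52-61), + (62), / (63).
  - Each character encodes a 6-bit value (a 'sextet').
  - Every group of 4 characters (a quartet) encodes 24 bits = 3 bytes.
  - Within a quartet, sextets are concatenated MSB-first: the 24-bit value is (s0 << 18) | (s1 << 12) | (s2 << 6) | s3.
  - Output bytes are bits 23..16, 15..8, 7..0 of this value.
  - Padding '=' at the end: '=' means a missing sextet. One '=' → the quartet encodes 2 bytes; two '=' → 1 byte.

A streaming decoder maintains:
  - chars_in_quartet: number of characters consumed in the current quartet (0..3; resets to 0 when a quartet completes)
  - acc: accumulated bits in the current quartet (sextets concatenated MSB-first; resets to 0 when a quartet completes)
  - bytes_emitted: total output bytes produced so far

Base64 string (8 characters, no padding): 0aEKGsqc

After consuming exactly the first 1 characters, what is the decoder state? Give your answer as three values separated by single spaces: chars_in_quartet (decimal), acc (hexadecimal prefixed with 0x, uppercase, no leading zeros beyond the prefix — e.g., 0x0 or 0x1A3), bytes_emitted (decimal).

After char 0 ('0'=52): chars_in_quartet=1 acc=0x34 bytes_emitted=0

Answer: 1 0x34 0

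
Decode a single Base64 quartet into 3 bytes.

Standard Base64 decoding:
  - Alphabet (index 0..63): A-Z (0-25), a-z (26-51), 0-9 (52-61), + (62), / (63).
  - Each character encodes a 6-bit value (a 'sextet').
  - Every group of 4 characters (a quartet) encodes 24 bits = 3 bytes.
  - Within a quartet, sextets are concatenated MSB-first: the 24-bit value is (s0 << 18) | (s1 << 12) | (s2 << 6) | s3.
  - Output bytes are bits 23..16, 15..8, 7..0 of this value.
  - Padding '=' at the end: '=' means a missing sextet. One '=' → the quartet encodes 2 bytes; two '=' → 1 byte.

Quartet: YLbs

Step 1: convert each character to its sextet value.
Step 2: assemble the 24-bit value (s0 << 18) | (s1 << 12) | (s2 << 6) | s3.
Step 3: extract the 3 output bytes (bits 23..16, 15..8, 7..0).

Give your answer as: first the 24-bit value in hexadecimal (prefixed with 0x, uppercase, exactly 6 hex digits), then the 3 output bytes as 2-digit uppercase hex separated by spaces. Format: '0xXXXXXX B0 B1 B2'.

Answer: 0x60B6EC 60 B6 EC

Derivation:
Sextets: Y=24, L=11, b=27, s=44
24-bit: (24<<18) | (11<<12) | (27<<6) | 44
      = 0x600000 | 0x00B000 | 0x0006C0 | 0x00002C
      = 0x60B6EC
Bytes: (v>>16)&0xFF=60, (v>>8)&0xFF=B6, v&0xFF=EC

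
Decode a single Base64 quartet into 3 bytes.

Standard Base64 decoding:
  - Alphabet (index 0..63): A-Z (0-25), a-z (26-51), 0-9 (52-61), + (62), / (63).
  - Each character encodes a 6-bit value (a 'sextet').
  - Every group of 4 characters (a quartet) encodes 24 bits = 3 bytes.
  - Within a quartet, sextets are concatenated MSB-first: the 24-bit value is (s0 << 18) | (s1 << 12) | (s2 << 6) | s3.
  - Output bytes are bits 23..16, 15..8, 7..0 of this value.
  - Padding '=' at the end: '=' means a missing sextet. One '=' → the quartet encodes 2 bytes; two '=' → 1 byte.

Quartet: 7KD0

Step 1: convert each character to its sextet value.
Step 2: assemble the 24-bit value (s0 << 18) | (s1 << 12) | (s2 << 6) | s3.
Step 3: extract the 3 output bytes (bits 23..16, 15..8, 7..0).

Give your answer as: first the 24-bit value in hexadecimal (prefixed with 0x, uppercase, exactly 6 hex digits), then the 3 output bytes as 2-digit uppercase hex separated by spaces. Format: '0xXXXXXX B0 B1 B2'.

Sextets: 7=59, K=10, D=3, 0=52
24-bit: (59<<18) | (10<<12) | (3<<6) | 52
      = 0xEC0000 | 0x00A000 | 0x0000C0 | 0x000034
      = 0xECA0F4
Bytes: (v>>16)&0xFF=EC, (v>>8)&0xFF=A0, v&0xFF=F4

Answer: 0xECA0F4 EC A0 F4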